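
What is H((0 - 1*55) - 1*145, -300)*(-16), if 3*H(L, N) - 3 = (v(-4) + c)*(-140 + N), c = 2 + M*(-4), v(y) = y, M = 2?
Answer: -70448/3 ≈ -23483.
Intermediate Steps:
c = -6 (c = 2 + 2*(-4) = 2 - 8 = -6)
H(L, N) = 1403/3 - 10*N/3 (H(L, N) = 1 + ((-4 - 6)*(-140 + N))/3 = 1 + (-10*(-140 + N))/3 = 1 + (1400 - 10*N)/3 = 1 + (1400/3 - 10*N/3) = 1403/3 - 10*N/3)
H((0 - 1*55) - 1*145, -300)*(-16) = (1403/3 - 10/3*(-300))*(-16) = (1403/3 + 1000)*(-16) = (4403/3)*(-16) = -70448/3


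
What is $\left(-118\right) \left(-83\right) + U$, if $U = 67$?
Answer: $9861$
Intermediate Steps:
$\left(-118\right) \left(-83\right) + U = \left(-118\right) \left(-83\right) + 67 = 9794 + 67 = 9861$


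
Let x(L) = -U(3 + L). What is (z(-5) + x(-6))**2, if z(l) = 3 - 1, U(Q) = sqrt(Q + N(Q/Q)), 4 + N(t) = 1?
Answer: (2 - I*sqrt(6))**2 ≈ -2.0 - 9.798*I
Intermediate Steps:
N(t) = -3 (N(t) = -4 + 1 = -3)
U(Q) = sqrt(-3 + Q) (U(Q) = sqrt(Q - 3) = sqrt(-3 + Q))
x(L) = -sqrt(L) (x(L) = -sqrt(-3 + (3 + L)) = -sqrt(L))
z(l) = 2
(z(-5) + x(-6))**2 = (2 - sqrt(-6))**2 = (2 - I*sqrt(6))**2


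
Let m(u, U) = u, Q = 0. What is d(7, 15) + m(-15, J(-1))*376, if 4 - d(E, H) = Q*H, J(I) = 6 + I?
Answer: -5636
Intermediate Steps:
d(E, H) = 4 (d(E, H) = 4 - 0*H = 4 - 1*0 = 4 + 0 = 4)
d(7, 15) + m(-15, J(-1))*376 = 4 - 15*376 = 4 - 5640 = -5636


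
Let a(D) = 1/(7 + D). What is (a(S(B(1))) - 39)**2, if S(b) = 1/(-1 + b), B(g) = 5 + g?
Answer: 1957201/1296 ≈ 1510.2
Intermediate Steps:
(a(S(B(1))) - 39)**2 = (1/(7 + 1/(-1 + (5 + 1))) - 39)**2 = (1/(7 + 1/(-1 + 6)) - 39)**2 = (1/(7 + 1/5) - 39)**2 = (1/(36/5) - 39)**2 = (5/36 - 39)**2 = (-1399/36)**2 = 1957201/1296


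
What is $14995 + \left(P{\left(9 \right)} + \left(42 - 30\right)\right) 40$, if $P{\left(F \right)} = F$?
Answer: $15835$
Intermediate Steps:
$14995 + \left(P{\left(9 \right)} + \left(42 - 30\right)\right) 40 = 14995 + \left(9 + \left(42 - 30\right)\right) 40 = 14995 + \left(9 + 12\right) 40 = 14995 + 21 \cdot 40 = 14995 + 840 = 15835$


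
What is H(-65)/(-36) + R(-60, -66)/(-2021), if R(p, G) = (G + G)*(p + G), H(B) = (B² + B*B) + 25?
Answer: -5908909/24252 ≈ -243.65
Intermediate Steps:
H(B) = 25 + 2*B² (H(B) = (B² + B²) + 25 = 2*B² + 25 = 25 + 2*B²)
R(p, G) = 2*G*(G + p) (R(p, G) = (2*G)*(G + p) = 2*G*(G + p))
H(-65)/(-36) + R(-60, -66)/(-2021) = (25 + 2*(-65)²)/(-36) + (2*(-66)*(-66 - 60))/(-2021) = (25 + 2*4225)*(-1/36) + (2*(-66)*(-126))*(-1/2021) = (25 + 8450)*(-1/36) + 16632*(-1/2021) = 8475*(-1/36) - 16632/2021 = -2825/12 - 16632/2021 = -5908909/24252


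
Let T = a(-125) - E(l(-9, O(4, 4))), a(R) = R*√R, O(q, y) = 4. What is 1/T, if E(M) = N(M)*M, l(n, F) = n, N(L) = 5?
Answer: 9/391030 + 25*I*√5/78206 ≈ 2.3016e-5 + 0.0007148*I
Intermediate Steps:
a(R) = R^(3/2)
E(M) = 5*M
T = 45 - 625*I*√5 (T = (-125)^(3/2) - 5*(-9) = -625*I*√5 - 1*(-45) = -625*I*√5 + 45 = 45 - 625*I*√5 ≈ 45.0 - 1397.5*I)
1/T = 1/(45 - 625*I*√5)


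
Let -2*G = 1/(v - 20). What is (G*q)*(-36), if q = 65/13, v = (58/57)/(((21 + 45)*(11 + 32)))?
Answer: -7279470/1617631 ≈ -4.5001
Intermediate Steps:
v = 29/80883 (v = (58*(1/57))/((66*43)) = (58/57)/2838 = (58/57)*(1/2838) = 29/80883 ≈ 0.00035854)
G = 80883/3235262 (G = -1/(2*(29/80883 - 20)) = -1/(2*(-1617631/80883)) = -½*(-80883/1617631) = 80883/3235262 ≈ 0.025000)
q = 5 (q = 65*(1/13) = 5)
(G*q)*(-36) = ((80883/3235262)*5)*(-36) = (404415/3235262)*(-36) = -7279470/1617631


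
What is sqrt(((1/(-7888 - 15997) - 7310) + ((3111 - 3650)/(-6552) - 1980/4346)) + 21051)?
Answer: sqrt(900794403817134110541010)/8096728380 ≈ 117.22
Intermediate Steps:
sqrt(((1/(-7888 - 15997) - 7310) + ((3111 - 3650)/(-6552) - 1980/4346)) + 21051) = sqrt(((1/(-23885) - 7310) + (-539*(-1/6552) - 1980*1/4346)) + 21051) = sqrt(((-1/23885 - 7310) + (77/936 - 990/2173)) + 21051) = sqrt((-174599351/23885 - 759319/2033928) + 21051) = sqrt(-355140645115043/48580370280 + 21051) = sqrt(667524729649237/48580370280) = sqrt(900794403817134110541010)/8096728380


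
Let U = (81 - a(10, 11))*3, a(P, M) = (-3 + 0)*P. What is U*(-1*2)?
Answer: -666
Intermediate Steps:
a(P, M) = -3*P
U = 333 (U = (81 - (-3)*10)*3 = (81 - 1*(-30))*3 = (81 + 30)*3 = 111*3 = 333)
U*(-1*2) = 333*(-1*2) = 333*(-2) = -666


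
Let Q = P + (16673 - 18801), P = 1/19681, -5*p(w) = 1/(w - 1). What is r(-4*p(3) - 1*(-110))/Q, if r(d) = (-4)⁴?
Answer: -5038336/41881167 ≈ -0.12030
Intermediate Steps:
p(w) = -1/(5*(-1 + w)) (p(w) = -1/(5*(w - 1)) = -1/(5*(-1 + w)))
P = 1/19681 ≈ 5.0810e-5
r(d) = 256
Q = -41881167/19681 (Q = 1/19681 + (16673 - 18801) = 1/19681 - 2128 = -41881167/19681 ≈ -2128.0)
r(-4*p(3) - 1*(-110))/Q = 256/(-41881167/19681) = 256*(-19681/41881167) = -5038336/41881167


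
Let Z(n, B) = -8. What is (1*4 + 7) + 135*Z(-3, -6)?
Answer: -1069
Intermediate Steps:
(1*4 + 7) + 135*Z(-3, -6) = (1*4 + 7) + 135*(-8) = (4 + 7) - 1080 = 11 - 1080 = -1069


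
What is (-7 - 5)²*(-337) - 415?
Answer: -48943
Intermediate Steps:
(-7 - 5)²*(-337) - 415 = (-12)²*(-337) - 415 = 144*(-337) - 415 = -48528 - 415 = -48943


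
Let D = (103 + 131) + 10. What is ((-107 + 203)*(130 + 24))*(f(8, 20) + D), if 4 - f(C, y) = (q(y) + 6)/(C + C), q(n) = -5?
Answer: 3665508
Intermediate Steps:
D = 244 (D = 234 + 10 = 244)
f(C, y) = 4 - 1/(2*C) (f(C, y) = 4 - (-5 + 6)/(C + C) = 4 - 1/(2*C))
((-107 + 203)*(130 + 24))*(f(8, 20) + D) = ((-107 + 203)*(130 + 24))*((4 - ½/8) + 244) = (96*154)*((4 - ½*⅛) + 244) = 14784*((4 - 1/16) + 244) = 14784*(63/16 + 244) = 14784*(3967/16) = 3665508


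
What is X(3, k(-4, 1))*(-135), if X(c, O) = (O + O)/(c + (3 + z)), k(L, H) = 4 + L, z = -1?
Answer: 0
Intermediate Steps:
X(c, O) = 2*O/(2 + c) (X(c, O) = (O + O)/(c + (3 - 1)) = (2*O)/(c + 2) = (2*O)/(2 + c) = 2*O/(2 + c))
X(3, k(-4, 1))*(-135) = (2*(4 - 4)/(2 + 3))*(-135) = (2*0/5)*(-135) = (2*0*(⅕))*(-135) = 0*(-135) = 0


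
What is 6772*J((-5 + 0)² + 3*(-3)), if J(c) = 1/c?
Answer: 1693/4 ≈ 423.25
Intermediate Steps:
6772*J((-5 + 0)² + 3*(-3)) = 6772/((-5 + 0)² + 3*(-3)) = 6772/((-5)² - 9) = 6772/(25 - 9) = 6772/16 = 6772*(1/16) = 1693/4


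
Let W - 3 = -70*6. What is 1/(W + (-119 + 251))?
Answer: -1/285 ≈ -0.0035088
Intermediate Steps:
W = -417 (W = 3 - 70*6 = 3 - 420 = -417)
1/(W + (-119 + 251)) = 1/(-417 + (-119 + 251)) = 1/(-417 + 132) = 1/(-285) = -1/285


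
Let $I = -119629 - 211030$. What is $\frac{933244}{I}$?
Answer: $- \frac{933244}{330659} \approx -2.8224$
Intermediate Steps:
$I = -330659$ ($I = -119629 - 211030 = -330659$)
$\frac{933244}{I} = \frac{933244}{-330659} = 933244 \left(- \frac{1}{330659}\right) = - \frac{933244}{330659}$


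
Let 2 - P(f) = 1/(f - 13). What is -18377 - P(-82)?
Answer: -1746006/95 ≈ -18379.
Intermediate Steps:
P(f) = 2 - 1/(-13 + f) (P(f) = 2 - 1/(f - 13) = 2 - 1/(-13 + f))
-18377 - P(-82) = -18377 - (-27 + 2*(-82))/(-13 - 82) = -18377 - (-27 - 164)/(-95) = -18377 - (-1)*(-191)/95 = -18377 - 1*191/95 = -18377 - 191/95 = -1746006/95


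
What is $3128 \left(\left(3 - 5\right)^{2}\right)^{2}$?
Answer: $50048$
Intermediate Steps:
$3128 \left(\left(3 - 5\right)^{2}\right)^{2} = 3128 \left(\left(-2\right)^{2}\right)^{2} = 3128 \cdot 4^{2} = 3128 \cdot 16 = 50048$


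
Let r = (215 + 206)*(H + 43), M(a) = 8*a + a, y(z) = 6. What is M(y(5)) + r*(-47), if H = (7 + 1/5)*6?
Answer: -8527927/5 ≈ -1.7056e+6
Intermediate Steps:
H = 216/5 (H = (7 + ⅕)*6 = (36/5)*6 = 216/5 ≈ 43.200)
M(a) = 9*a
r = 181451/5 (r = (215 + 206)*(216/5 + 43) = 421*(431/5) = 181451/5 ≈ 36290.)
M(y(5)) + r*(-47) = 9*6 + (181451/5)*(-47) = 54 - 8528197/5 = -8527927/5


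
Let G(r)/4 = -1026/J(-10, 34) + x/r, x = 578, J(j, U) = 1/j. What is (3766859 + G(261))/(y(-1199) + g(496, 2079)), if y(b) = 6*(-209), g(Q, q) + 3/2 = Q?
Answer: -1987727902/396459 ≈ -5013.7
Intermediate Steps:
g(Q, q) = -3/2 + Q
y(b) = -1254
G(r) = 41040 + 2312/r (G(r) = 4*(-1026/(1/(-10)) + 578/r) = 4*(-1026/(-1/10) + 578/r) = 4*(-1026*(-10) + 578/r) = 4*(10260 + 578/r) = 41040 + 2312/r)
(3766859 + G(261))/(y(-1199) + g(496, 2079)) = (3766859 + (41040 + 2312/261))/(-1254 + (-3/2 + 496)) = (3766859 + (41040 + 2312*(1/261)))/(-1254 + 989/2) = (3766859 + (41040 + 2312/261))/(-1519/2) = (3766859 + 10713752/261)*(-2/1519) = (993863951/261)*(-2/1519) = -1987727902/396459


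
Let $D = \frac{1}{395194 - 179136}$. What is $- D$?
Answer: $- \frac{1}{216058} \approx -4.6284 \cdot 10^{-6}$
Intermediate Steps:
$D = \frac{1}{216058} \approx 4.6284 \cdot 10^{-6}$
$- D = \left(-1\right) \frac{1}{216058} = - \frac{1}{216058}$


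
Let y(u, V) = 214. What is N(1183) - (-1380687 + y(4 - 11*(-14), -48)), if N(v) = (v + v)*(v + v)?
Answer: 6978429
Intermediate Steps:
N(v) = 4*v² (N(v) = (2*v)*(2*v) = 4*v²)
N(1183) - (-1380687 + y(4 - 11*(-14), -48)) = 4*1183² - (-1380687 + 214) = 4*1399489 - 1*(-1380473) = 5597956 + 1380473 = 6978429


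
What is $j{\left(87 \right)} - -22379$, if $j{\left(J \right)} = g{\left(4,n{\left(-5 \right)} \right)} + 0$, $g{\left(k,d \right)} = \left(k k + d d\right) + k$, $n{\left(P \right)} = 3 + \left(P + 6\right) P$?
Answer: $22403$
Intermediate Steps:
$n{\left(P \right)} = 3 + P \left(6 + P\right)$ ($n{\left(P \right)} = 3 + \left(6 + P\right) P = 3 + P \left(6 + P\right)$)
$g{\left(k,d \right)} = k + d^{2} + k^{2}$ ($g{\left(k,d \right)} = \left(k^{2} + d^{2}\right) + k = \left(d^{2} + k^{2}\right) + k = k + d^{2} + k^{2}$)
$j{\left(J \right)} = 24$ ($j{\left(J \right)} = \left(4 + \left(3 + \left(-5\right)^{2} + 6 \left(-5\right)\right)^{2} + 4^{2}\right) + 0 = \left(4 + \left(3 + 25 - 30\right)^{2} + 16\right) + 0 = \left(4 + \left(-2\right)^{2} + 16\right) + 0 = \left(4 + 4 + 16\right) + 0 = 24 + 0 = 24$)
$j{\left(87 \right)} - -22379 = 24 - -22379 = 24 + 22379 = 22403$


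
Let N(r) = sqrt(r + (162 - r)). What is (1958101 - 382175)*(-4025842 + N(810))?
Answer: -6344429079692 + 14183334*sqrt(2) ≈ -6.3444e+12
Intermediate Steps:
N(r) = 9*sqrt(2) (N(r) = sqrt(162) = 9*sqrt(2))
(1958101 - 382175)*(-4025842 + N(810)) = (1958101 - 382175)*(-4025842 + 9*sqrt(2)) = 1575926*(-4025842 + 9*sqrt(2)) = -6344429079692 + 14183334*sqrt(2)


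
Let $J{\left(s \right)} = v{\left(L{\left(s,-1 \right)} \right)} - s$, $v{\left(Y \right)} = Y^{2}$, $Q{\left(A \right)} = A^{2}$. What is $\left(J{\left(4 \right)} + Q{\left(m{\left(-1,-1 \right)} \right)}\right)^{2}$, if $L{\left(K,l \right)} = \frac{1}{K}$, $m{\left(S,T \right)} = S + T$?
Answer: $\frac{1}{256} \approx 0.0039063$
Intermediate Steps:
$J{\left(s \right)} = \frac{1}{s^{2}} - s$ ($J{\left(s \right)} = \left(\frac{1}{s}\right)^{2} - s = \frac{1}{s^{2}} - s$)
$\left(J{\left(4 \right)} + Q{\left(m{\left(-1,-1 \right)} \right)}\right)^{2} = \left(\left(\frac{1}{16} - 4\right) + \left(-1 - 1\right)^{2}\right)^{2} = \left(\left(\frac{1}{16} - 4\right) + \left(-2\right)^{2}\right)^{2} = \left(- \frac{63}{16} + 4\right)^{2} = \left(\frac{1}{16}\right)^{2} = \frac{1}{256}$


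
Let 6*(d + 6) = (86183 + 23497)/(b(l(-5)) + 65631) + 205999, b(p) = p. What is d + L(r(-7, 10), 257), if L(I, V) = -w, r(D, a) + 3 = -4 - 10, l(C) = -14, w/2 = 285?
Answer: 13290373711/393702 ≈ 33757.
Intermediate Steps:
w = 570 (w = 2*285 = 570)
r(D, a) = -17 (r(D, a) = -3 + (-4 - 10) = -3 - 14 = -17)
L(I, V) = -570 (L(I, V) = -1*570 = -570)
d = 13514783851/393702 (d = -6 + ((86183 + 23497)/(-14 + 65631) + 205999)/6 = -6 + (109680/65617 + 205999)/6 = -6 + (1/6)*(13517146063/65617) = -6 + 13517146063/393702 = 13514783851/393702 ≈ 34327.)
d + L(r(-7, 10), 257) = 13514783851/393702 - 570 = 13290373711/393702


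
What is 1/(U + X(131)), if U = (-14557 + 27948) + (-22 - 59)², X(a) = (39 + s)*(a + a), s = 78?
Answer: 1/50606 ≈ 1.9761e-5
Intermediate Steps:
X(a) = 234*a (X(a) = (39 + 78)*(a + a) = 117*(2*a) = 234*a)
U = 19952 (U = 13391 + (-81)² = 13391 + 6561 = 19952)
1/(U + X(131)) = 1/(19952 + 234*131) = 1/(19952 + 30654) = 1/50606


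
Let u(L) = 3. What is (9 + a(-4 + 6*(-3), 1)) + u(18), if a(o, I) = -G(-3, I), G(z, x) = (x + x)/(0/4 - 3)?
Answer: 38/3 ≈ 12.667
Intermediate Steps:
G(z, x) = -2*x/3 (G(z, x) = (2*x)/(0*(1/4) - 3) = (2*x)/(0 - 3) = (2*x)/(-3) = (2*x)*(-1/3) = -2*x/3)
a(o, I) = 2*I/3 (a(o, I) = -(-2)*I/3 = 2*I/3)
(9 + a(-4 + 6*(-3), 1)) + u(18) = (9 + (2/3)*1) + 3 = (9 + 2/3) + 3 = 29/3 + 3 = 38/3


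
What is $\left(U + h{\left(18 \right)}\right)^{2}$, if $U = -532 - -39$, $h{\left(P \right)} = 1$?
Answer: $242064$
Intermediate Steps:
$U = -493$ ($U = -532 + 39 = -493$)
$\left(U + h{\left(18 \right)}\right)^{2} = \left(-493 + 1\right)^{2} = \left(-492\right)^{2} = 242064$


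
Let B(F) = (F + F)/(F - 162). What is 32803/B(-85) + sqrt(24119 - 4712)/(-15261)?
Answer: 8102341/170 - sqrt(19407)/15261 ≈ 47661.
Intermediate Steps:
B(F) = 2*F/(-162 + F) (B(F) = (2*F)/(-162 + F) = 2*F/(-162 + F))
32803/B(-85) + sqrt(24119 - 4712)/(-15261) = 32803/((2*(-85)/(-162 - 85))) + sqrt(24119 - 4712)/(-15261) = 32803/((2*(-85)/(-247))) + sqrt(19407)*(-1/15261) = 32803/((2*(-85)*(-1/247))) - sqrt(19407)/15261 = 32803/(170/247) - sqrt(19407)/15261 = 32803*(247/170) - sqrt(19407)/15261 = 8102341/170 - sqrt(19407)/15261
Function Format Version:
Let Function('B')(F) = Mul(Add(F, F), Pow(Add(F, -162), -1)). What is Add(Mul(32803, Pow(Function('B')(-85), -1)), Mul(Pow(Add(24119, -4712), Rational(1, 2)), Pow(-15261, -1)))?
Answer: Add(Rational(8102341, 170), Mul(Rational(-1, 15261), Pow(19407, Rational(1, 2)))) ≈ 47661.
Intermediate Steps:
Function('B')(F) = Mul(2, F, Pow(Add(-162, F), -1)) (Function('B')(F) = Mul(Mul(2, F), Pow(Add(-162, F), -1)) = Mul(2, F, Pow(Add(-162, F), -1)))
Add(Mul(32803, Pow(Function('B')(-85), -1)), Mul(Pow(Add(24119, -4712), Rational(1, 2)), Pow(-15261, -1))) = Add(Mul(32803, Pow(Mul(2, -85, Pow(Add(-162, -85), -1)), -1)), Mul(Pow(Add(24119, -4712), Rational(1, 2)), Pow(-15261, -1))) = Add(Mul(32803, Pow(Mul(2, -85, Pow(-247, -1)), -1)), Mul(Pow(19407, Rational(1, 2)), Rational(-1, 15261))) = Add(Mul(32803, Pow(Mul(2, -85, Rational(-1, 247)), -1)), Mul(Rational(-1, 15261), Pow(19407, Rational(1, 2)))) = Add(Mul(32803, Pow(Rational(170, 247), -1)), Mul(Rational(-1, 15261), Pow(19407, Rational(1, 2)))) = Add(Mul(32803, Rational(247, 170)), Mul(Rational(-1, 15261), Pow(19407, Rational(1, 2)))) = Add(Rational(8102341, 170), Mul(Rational(-1, 15261), Pow(19407, Rational(1, 2))))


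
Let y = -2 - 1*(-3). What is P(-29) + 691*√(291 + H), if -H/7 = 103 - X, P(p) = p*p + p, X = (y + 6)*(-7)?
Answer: 812 + 691*I*√773 ≈ 812.0 + 19212.0*I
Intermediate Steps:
y = 1 (y = -2 + 3 = 1)
X = -49 (X = (1 + 6)*(-7) = 7*(-7) = -49)
P(p) = p + p² (P(p) = p² + p = p + p²)
H = -1064 (H = -7*(103 - 1*(-49)) = -7*(103 + 49) = -7*152 = -1064)
P(-29) + 691*√(291 + H) = -29*(1 - 29) + 691*√(291 - 1064) = -29*(-28) + 691*√(-773) = 812 + 691*(I*√773) = 812 + 691*I*√773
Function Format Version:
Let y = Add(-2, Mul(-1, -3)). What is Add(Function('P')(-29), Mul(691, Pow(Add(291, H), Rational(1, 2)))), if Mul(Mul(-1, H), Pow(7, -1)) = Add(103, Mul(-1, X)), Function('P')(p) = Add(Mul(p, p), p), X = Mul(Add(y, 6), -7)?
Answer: Add(812, Mul(691, I, Pow(773, Rational(1, 2)))) ≈ Add(812.00, Mul(19212., I))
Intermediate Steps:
y = 1 (y = Add(-2, 3) = 1)
X = -49 (X = Mul(Add(1, 6), -7) = Mul(7, -7) = -49)
Function('P')(p) = Add(p, Pow(p, 2)) (Function('P')(p) = Add(Pow(p, 2), p) = Add(p, Pow(p, 2)))
H = -1064 (H = Mul(-7, Add(103, Mul(-1, -49))) = Mul(-7, Add(103, 49)) = Mul(-7, 152) = -1064)
Add(Function('P')(-29), Mul(691, Pow(Add(291, H), Rational(1, 2)))) = Add(Mul(-29, Add(1, -29)), Mul(691, Pow(Add(291, -1064), Rational(1, 2)))) = Add(Mul(-29, -28), Mul(691, Pow(-773, Rational(1, 2)))) = Add(812, Mul(691, Mul(I, Pow(773, Rational(1, 2))))) = Add(812, Mul(691, I, Pow(773, Rational(1, 2))))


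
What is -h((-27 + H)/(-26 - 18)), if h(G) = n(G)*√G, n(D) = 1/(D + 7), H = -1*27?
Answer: -3*√66/181 ≈ -0.13465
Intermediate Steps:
H = -27
n(D) = 1/(7 + D)
h(G) = √G/(7 + G)
-h((-27 + H)/(-26 - 18)) = -√((-27 - 27)/(-26 - 18))/(7 + (-27 - 27)/(-26 - 18)) = -√(-54/(-44))/(7 - 54/(-44)) = -√(-54*(-1/44))/(7 - 54*(-1/44)) = -√(27/22)/(7 + 27/22) = -3*√66/22/181/22 = -3*√66/22*22/181 = -3*√66/181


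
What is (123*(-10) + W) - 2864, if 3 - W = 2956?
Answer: -7047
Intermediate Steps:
W = -2953 (W = 3 - 1*2956 = 3 - 2956 = -2953)
(123*(-10) + W) - 2864 = (123*(-10) - 2953) - 2864 = (-1230 - 2953) - 2864 = -4183 - 2864 = -7047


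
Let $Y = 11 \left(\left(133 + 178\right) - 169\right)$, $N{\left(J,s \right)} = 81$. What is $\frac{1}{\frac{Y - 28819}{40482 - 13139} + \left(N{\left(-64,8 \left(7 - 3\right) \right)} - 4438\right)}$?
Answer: $- \frac{27343}{119160708} \approx -0.00022946$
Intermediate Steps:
$Y = 1562$ ($Y = 11 \left(311 - 169\right) = 11 \cdot 142 = 1562$)
$\frac{1}{\frac{Y - 28819}{40482 - 13139} + \left(N{\left(-64,8 \left(7 - 3\right) \right)} - 4438\right)} = \frac{1}{\frac{1562 - 28819}{40482 - 13139} + \left(81 - 4438\right)} = \frac{1}{- \frac{27257}{27343} + \left(81 - 4438\right)} = \frac{1}{\left(-27257\right) \frac{1}{27343} - 4357} = \frac{1}{- \frac{27257}{27343} - 4357} = \frac{1}{- \frac{119160708}{27343}} = - \frac{27343}{119160708}$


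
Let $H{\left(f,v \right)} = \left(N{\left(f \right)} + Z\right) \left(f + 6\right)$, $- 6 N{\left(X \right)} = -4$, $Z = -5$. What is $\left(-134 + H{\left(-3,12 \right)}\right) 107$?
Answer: $-15729$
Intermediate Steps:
$N{\left(X \right)} = \frac{2}{3}$ ($N{\left(X \right)} = \left(- \frac{1}{6}\right) \left(-4\right) = \frac{2}{3}$)
$H{\left(f,v \right)} = -26 - \frac{13 f}{3}$ ($H{\left(f,v \right)} = \left(\frac{2}{3} - 5\right) \left(f + 6\right) = - \frac{13 \left(6 + f\right)}{3} = -26 - \frac{13 f}{3}$)
$\left(-134 + H{\left(-3,12 \right)}\right) 107 = \left(-134 - 13\right) 107 = \left(-147\right) 107 = -15729$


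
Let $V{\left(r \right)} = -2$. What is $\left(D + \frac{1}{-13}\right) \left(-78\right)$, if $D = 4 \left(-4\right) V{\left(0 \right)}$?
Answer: $-2490$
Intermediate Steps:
$D = 32$ ($D = 4 \left(-4\right) \left(-2\right) = \left(-16\right) \left(-2\right) = 32$)
$\left(D + \frac{1}{-13}\right) \left(-78\right) = \left(32 + \frac{1}{-13}\right) \left(-78\right) = \left(32 - \frac{1}{13}\right) \left(-78\right) = \frac{415}{13} \left(-78\right) = -2490$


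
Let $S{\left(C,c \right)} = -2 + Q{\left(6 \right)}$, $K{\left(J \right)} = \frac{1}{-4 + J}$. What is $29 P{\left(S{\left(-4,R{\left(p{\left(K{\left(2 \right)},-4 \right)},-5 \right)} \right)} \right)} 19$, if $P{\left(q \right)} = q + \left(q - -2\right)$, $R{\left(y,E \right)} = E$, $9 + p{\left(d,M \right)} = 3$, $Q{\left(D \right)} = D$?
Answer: $5510$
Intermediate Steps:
$p{\left(d,M \right)} = -6$ ($p{\left(d,M \right)} = -9 + 3 = -6$)
$S{\left(C,c \right)} = 4$ ($S{\left(C,c \right)} = -2 + 6 = 4$)
$P{\left(q \right)} = 2 + 2 q$ ($P{\left(q \right)} = q + \left(q + 2\right) = q + \left(2 + q\right) = 2 + 2 q$)
$29 P{\left(S{\left(-4,R{\left(p{\left(K{\left(2 \right)},-4 \right)},-5 \right)} \right)} \right)} 19 = 29 \left(2 + 2 \cdot 4\right) 19 = 29 \left(2 + 8\right) 19 = 29 \cdot 10 \cdot 19 = 290 \cdot 19 = 5510$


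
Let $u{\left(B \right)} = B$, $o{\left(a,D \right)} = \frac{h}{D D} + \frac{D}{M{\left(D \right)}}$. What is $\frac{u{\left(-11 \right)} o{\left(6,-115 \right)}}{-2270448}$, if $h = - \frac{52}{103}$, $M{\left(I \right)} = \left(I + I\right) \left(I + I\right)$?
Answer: $- \frac{132583}{12370990017600} \approx -1.0717 \cdot 10^{-8}$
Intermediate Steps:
$M{\left(I \right)} = 4 I^{2}$ ($M{\left(I \right)} = 2 I 2 I = 4 I^{2}$)
$h = - \frac{52}{103}$ ($h = \left(-52\right) \frac{1}{103} = - \frac{52}{103} \approx -0.50485$)
$o{\left(a,D \right)} = - \frac{52}{103 D^{2}} + \frac{1}{4 D}$ ($o{\left(a,D \right)} = - \frac{52}{103 D D} + \frac{D}{4 D^{2}} = - \frac{52}{103 D^{2}} + D \frac{1}{4 D^{2}} = - \frac{52}{103 D^{2}} + \frac{1}{4 D}$)
$\frac{u{\left(-11 \right)} o{\left(6,-115 \right)}}{-2270448} = \frac{\left(-11\right) \frac{-208 + 103 \left(-115\right)}{412 \cdot 13225}}{-2270448} = - 11 \cdot \frac{1}{412} \cdot \frac{1}{13225} \left(-208 - 11845\right) \left(- \frac{1}{2270448}\right) = - 11 \cdot \frac{1}{412} \cdot \frac{1}{13225} \left(-12053\right) \left(- \frac{1}{2270448}\right) = \left(-11\right) \left(- \frac{12053}{5448700}\right) \left(- \frac{1}{2270448}\right) = \frac{132583}{5448700} \left(- \frac{1}{2270448}\right) = - \frac{132583}{12370990017600}$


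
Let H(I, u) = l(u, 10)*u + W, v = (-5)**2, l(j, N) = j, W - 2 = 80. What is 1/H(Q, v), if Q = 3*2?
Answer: 1/707 ≈ 0.0014144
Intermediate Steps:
W = 82 (W = 2 + 80 = 82)
v = 25
Q = 6
H(I, u) = 82 + u**2 (H(I, u) = u*u + 82 = u**2 + 82 = 82 + u**2)
1/H(Q, v) = 1/(82 + 25**2) = 1/(82 + 625) = 1/707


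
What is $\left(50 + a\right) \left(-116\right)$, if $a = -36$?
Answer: $-1624$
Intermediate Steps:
$\left(50 + a\right) \left(-116\right) = \left(50 - 36\right) \left(-116\right) = 14 \left(-116\right) = -1624$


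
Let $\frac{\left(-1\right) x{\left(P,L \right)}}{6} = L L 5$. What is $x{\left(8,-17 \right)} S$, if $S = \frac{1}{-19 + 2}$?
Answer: $510$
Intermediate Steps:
$x{\left(P,L \right)} = - 30 L^{2}$ ($x{\left(P,L \right)} = - 6 L L 5 = - 6 L^{2} \cdot 5 = - 6 \cdot 5 L^{2} = - 30 L^{2}$)
$S = - \frac{1}{17}$ ($S = \frac{1}{-17} = - \frac{1}{17} \approx -0.058824$)
$x{\left(8,-17 \right)} S = - 30 \left(-17\right)^{2} \left(- \frac{1}{17}\right) = \left(-30\right) 289 \left(- \frac{1}{17}\right) = \left(-8670\right) \left(- \frac{1}{17}\right) = 510$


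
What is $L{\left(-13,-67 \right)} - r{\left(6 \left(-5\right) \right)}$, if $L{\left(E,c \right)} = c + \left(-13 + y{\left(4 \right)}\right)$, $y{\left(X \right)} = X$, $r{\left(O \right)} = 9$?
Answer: $-85$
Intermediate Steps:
$L{\left(E,c \right)} = -9 + c$ ($L{\left(E,c \right)} = c + \left(-13 + 4\right) = c - 9 = -9 + c$)
$L{\left(-13,-67 \right)} - r{\left(6 \left(-5\right) \right)} = \left(-9 - 67\right) - 9 = -76 - 9 = -85$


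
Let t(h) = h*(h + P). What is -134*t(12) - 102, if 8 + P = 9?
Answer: -21006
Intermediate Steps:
P = 1 (P = -8 + 9 = 1)
t(h) = h*(1 + h) (t(h) = h*(h + 1) = h*(1 + h))
-134*t(12) - 102 = -1608*(1 + 12) - 102 = -1608*13 - 102 = -134*156 - 102 = -20904 - 102 = -21006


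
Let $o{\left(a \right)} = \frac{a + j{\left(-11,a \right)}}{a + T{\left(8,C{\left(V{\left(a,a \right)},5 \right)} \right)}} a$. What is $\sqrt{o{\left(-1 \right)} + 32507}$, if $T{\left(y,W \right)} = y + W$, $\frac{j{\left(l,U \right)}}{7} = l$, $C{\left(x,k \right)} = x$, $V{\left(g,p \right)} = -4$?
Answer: $\sqrt{32533} \approx 180.37$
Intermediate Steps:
$j{\left(l,U \right)} = 7 l$
$T{\left(y,W \right)} = W + y$
$o{\left(a \right)} = \frac{a \left(-77 + a\right)}{4 + a}$ ($o{\left(a \right)} = \frac{a + 7 \left(-11\right)}{a + \left(-4 + 8\right)} a = \frac{a - 77}{a + 4} a = \frac{-77 + a}{4 + a} a = \frac{a \left(-77 + a\right)}{4 + a}$)
$\sqrt{o{\left(-1 \right)} + 32507} = \sqrt{- \frac{-77 - 1}{4 - 1} + 32507} = \sqrt{\left(-1\right) \frac{1}{3} \left(-78\right) + 32507} = \sqrt{26 + 32507} = \sqrt{32533}$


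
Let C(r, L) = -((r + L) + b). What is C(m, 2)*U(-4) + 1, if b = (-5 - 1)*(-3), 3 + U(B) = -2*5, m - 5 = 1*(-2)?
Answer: 300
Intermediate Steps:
m = 3 (m = 5 + 1*(-2) = 5 - 2 = 3)
U(B) = -13 (U(B) = -3 - 2*5 = -3 - 10 = -13)
b = 18 (b = -6*(-3) = 18)
C(r, L) = -18 - L - r (C(r, L) = -((r + L) + 18) = -((L + r) + 18) = -(18 + L + r) = -18 - L - r)
C(m, 2)*U(-4) + 1 = (-18 - 1*2 - 1*3)*(-13) + 1 = (-18 - 2 - 3)*(-13) + 1 = -23*(-13) + 1 = 299 + 1 = 300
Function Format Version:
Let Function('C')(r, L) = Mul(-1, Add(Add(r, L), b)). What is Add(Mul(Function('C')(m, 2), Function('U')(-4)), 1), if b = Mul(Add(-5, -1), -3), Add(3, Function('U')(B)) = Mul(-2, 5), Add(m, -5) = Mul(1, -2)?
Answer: 300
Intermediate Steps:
m = 3 (m = Add(5, Mul(1, -2)) = Add(5, -2) = 3)
Function('U')(B) = -13 (Function('U')(B) = Add(-3, Mul(-2, 5)) = Add(-3, -10) = -13)
b = 18 (b = Mul(-6, -3) = 18)
Function('C')(r, L) = Add(-18, Mul(-1, L), Mul(-1, r)) (Function('C')(r, L) = Mul(-1, Add(Add(r, L), 18)) = Mul(-1, Add(Add(L, r), 18)) = Mul(-1, Add(18, L, r)) = Add(-18, Mul(-1, L), Mul(-1, r)))
Add(Mul(Function('C')(m, 2), Function('U')(-4)), 1) = Add(Mul(Add(-18, Mul(-1, 2), Mul(-1, 3)), -13), 1) = Add(Mul(Add(-18, -2, -3), -13), 1) = Add(Mul(-23, -13), 1) = Add(299, 1) = 300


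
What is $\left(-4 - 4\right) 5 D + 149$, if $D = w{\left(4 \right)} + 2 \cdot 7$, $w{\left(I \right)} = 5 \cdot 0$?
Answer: $-411$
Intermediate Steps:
$w{\left(I \right)} = 0$
$D = 14$ ($D = 0 + 2 \cdot 7 = 0 + 14 = 14$)
$\left(-4 - 4\right) 5 D + 149 = \left(-4 - 4\right) 5 \cdot 14 + 149 = \left(-8\right) 5 \cdot 14 + 149 = \left(-40\right) 14 + 149 = -560 + 149 = -411$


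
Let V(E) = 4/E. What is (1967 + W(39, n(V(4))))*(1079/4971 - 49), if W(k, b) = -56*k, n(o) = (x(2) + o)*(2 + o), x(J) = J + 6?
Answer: 52622500/4971 ≈ 10586.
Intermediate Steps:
x(J) = 6 + J
n(o) = (2 + o)*(8 + o) (n(o) = ((6 + 2) + o)*(2 + o) = (8 + o)*(2 + o) = (2 + o)*(8 + o))
(1967 + W(39, n(V(4))))*(1079/4971 - 49) = (1967 - 56*39)*(1079/4971 - 49) = (1967 - 2184)*(1079*(1/4971) - 49) = -217*(1079/4971 - 49) = -217*(-242500/4971) = 52622500/4971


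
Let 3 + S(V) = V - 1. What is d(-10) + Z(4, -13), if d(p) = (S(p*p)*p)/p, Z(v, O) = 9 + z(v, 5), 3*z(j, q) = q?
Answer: 320/3 ≈ 106.67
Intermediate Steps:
S(V) = -4 + V (S(V) = -3 + (V - 1) = -3 + (-1 + V) = -4 + V)
z(j, q) = q/3
Z(v, O) = 32/3 (Z(v, O) = 9 + (1/3)*5 = 9 + 5/3 = 32/3)
d(p) = -4 + p**2 (d(p) = ((-4 + p*p)*p)/p = ((-4 + p**2)*p)/p = (p*(-4 + p**2))/p = -4 + p**2)
d(-10) + Z(4, -13) = (-4 + (-10)**2) + 32/3 = (-4 + 100) + 32/3 = 96 + 32/3 = 320/3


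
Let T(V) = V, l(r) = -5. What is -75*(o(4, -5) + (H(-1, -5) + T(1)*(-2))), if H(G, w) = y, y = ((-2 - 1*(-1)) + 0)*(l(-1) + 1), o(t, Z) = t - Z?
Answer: -825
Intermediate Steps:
y = 4 (y = ((-2 - 1*(-1)) + 0)*(-5 + 1) = ((-2 + 1) + 0)*(-4) = (-1 + 0)*(-4) = -1*(-4) = 4)
H(G, w) = 4
-75*(o(4, -5) + (H(-1, -5) + T(1)*(-2))) = -75*((4 - 1*(-5)) + (4 + 1*(-2))) = -75*((4 + 5) + (4 - 2)) = -75*(9 + 2) = -75*11 = -825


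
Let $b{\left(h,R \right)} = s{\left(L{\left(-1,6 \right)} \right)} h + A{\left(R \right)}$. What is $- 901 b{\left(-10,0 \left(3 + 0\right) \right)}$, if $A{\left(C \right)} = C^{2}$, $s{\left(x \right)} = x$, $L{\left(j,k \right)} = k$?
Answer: $54060$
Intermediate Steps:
$b{\left(h,R \right)} = R^{2} + 6 h$ ($b{\left(h,R \right)} = 6 h + R^{2} = R^{2} + 6 h$)
$- 901 b{\left(-10,0 \left(3 + 0\right) \right)} = - 901 \left(\left(0 \left(3 + 0\right)\right)^{2} + 6 \left(-10\right)\right) = - 901 \left(\left(0 \cdot 3\right)^{2} - 60\right) = - 901 \left(0^{2} - 60\right) = - 901 \left(0 - 60\right) = \left(-901\right) \left(-60\right) = 54060$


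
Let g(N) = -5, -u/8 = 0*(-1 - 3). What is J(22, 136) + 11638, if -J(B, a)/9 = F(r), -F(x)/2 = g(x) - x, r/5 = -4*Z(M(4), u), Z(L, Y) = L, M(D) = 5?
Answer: 13348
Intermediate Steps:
u = 0 (u = -0*(-1 - 3) = -0*(-4) = -8*0 = 0)
r = -100 (r = 5*(-4*5) = 5*(-20) = -100)
F(x) = 10 + 2*x (F(x) = -2*(-5 - x) = 10 + 2*x)
J(B, a) = 1710 (J(B, a) = -9*(10 + 2*(-100)) = -9*(10 - 200) = -9*(-190) = 1710)
J(22, 136) + 11638 = 1710 + 11638 = 13348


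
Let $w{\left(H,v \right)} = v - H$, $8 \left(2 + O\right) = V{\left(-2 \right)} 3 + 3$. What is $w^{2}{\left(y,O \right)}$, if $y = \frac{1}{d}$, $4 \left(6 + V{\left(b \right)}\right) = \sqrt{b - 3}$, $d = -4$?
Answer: $\frac{13411}{1024} - \frac{87 i \sqrt{5}}{128} \approx 13.097 - 1.5198 i$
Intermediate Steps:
$V{\left(b \right)} = -6 + \frac{\sqrt{-3 + b}}{4}$ ($V{\left(b \right)} = -6 + \frac{\sqrt{b - 3}}{4} = -6 + \frac{\sqrt{-3 + b}}{4}$)
$O = - \frac{31}{8} + \frac{3 i \sqrt{5}}{32}$ ($O = -2 + \frac{\left(-6 + \frac{\sqrt{-3 - 2}}{4}\right) 3 + 3}{8} = -2 + \frac{\left(-6 + \frac{\sqrt{-5}}{4}\right) 3 + 3}{8} = -2 + \frac{\left(-6 + \frac{i \sqrt{5}}{4}\right) 3 + 3}{8} = -2 + \frac{\left(-18 + \frac{3 i \sqrt{5}}{4}\right) + 3}{8} = -2 + \frac{-15 + \frac{3 i \sqrt{5}}{4}}{8} = -2 - \left(\frac{15}{8} - \frac{3 i \sqrt{5}}{32}\right) = - \frac{31}{8} + \frac{3 i \sqrt{5}}{32} \approx -3.875 + 0.20963 i$)
$y = - \frac{1}{4}$ ($y = \frac{1}{-4} = - \frac{1}{4} \approx -0.25$)
$w^{2}{\left(y,O \right)} = \left(\left(- \frac{31}{8} + \frac{3 i \sqrt{5}}{32}\right) - - \frac{1}{4}\right)^{2} = \left(\left(- \frac{31}{8} + \frac{3 i \sqrt{5}}{32}\right) + \frac{1}{4}\right)^{2} = \left(- \frac{29}{8} + \frac{3 i \sqrt{5}}{32}\right)^{2}$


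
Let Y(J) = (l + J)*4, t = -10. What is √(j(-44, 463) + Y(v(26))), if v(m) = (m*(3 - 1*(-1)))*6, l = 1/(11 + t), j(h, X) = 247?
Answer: √2747 ≈ 52.412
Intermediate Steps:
l = 1 (l = 1/(11 - 10) = 1/1 = 1)
v(m) = 24*m (v(m) = (m*(3 + 1))*6 = (m*4)*6 = (4*m)*6 = 24*m)
Y(J) = 4 + 4*J (Y(J) = (1 + J)*4 = 4 + 4*J)
√(j(-44, 463) + Y(v(26))) = √(247 + (4 + 4*(24*26))) = √(247 + (4 + 4*624)) = √(247 + (4 + 2496)) = √(247 + 2500) = √2747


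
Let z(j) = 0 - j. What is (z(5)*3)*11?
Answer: -165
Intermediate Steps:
z(j) = -j
(z(5)*3)*11 = (-1*5*3)*11 = -5*3*11 = -15*11 = -165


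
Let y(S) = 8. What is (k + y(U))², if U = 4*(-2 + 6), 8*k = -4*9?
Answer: 49/4 ≈ 12.250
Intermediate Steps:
k = -9/2 (k = (-4*9)/8 = (⅛)*(-36) = -9/2 ≈ -4.5000)
U = 16 (U = 4*4 = 16)
(k + y(U))² = (-9/2 + 8)² = (7/2)² = 49/4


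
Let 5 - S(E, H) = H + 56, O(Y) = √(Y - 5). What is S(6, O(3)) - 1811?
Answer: -1862 - I*√2 ≈ -1862.0 - 1.4142*I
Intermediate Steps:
O(Y) = √(-5 + Y)
S(E, H) = -51 - H (S(E, H) = 5 - (H + 56) = 5 - (56 + H) = 5 + (-56 - H) = -51 - H)
S(6, O(3)) - 1811 = (-51 - √(-5 + 3)) - 1811 = (-51 - √(-2)) - 1811 = (-51 - I*√2) - 1811 = -1862 - I*√2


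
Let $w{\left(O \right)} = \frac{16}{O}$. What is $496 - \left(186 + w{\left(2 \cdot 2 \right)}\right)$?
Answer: $306$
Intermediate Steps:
$496 - \left(186 + w{\left(2 \cdot 2 \right)}\right) = 496 - \left(186 + \frac{16}{2 \cdot 2}\right) = 496 - \left(186 + \frac{16}{4}\right) = 496 - \left(186 + 16 \cdot \frac{1}{4}\right) = 496 - \left(186 + 4\right) = 496 - 190 = 306$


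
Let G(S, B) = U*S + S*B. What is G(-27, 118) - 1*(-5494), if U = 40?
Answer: 1228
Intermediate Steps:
G(S, B) = 40*S + B*S (G(S, B) = 40*S + S*B = 40*S + B*S)
G(-27, 118) - 1*(-5494) = -27*(40 + 118) - 1*(-5494) = -27*158 + 5494 = -4266 + 5494 = 1228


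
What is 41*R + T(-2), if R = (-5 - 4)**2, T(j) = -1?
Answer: 3320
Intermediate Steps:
R = 81 (R = (-9)**2 = 81)
41*R + T(-2) = 41*81 - 1 = 3321 - 1 = 3320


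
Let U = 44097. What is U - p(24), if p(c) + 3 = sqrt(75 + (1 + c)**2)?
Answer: 44100 - 10*sqrt(7) ≈ 44074.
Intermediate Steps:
p(c) = -3 + sqrt(75 + (1 + c)**2)
U - p(24) = 44097 - (-3 + sqrt(75 + (1 + 24)**2)) = 44097 - (-3 + sqrt(75 + 25**2)) = 44097 - (-3 + sqrt(75 + 625)) = 44097 - (-3 + sqrt(700)) = 44097 - (-3 + 10*sqrt(7)) = 44097 + (3 - 10*sqrt(7)) = 44100 - 10*sqrt(7)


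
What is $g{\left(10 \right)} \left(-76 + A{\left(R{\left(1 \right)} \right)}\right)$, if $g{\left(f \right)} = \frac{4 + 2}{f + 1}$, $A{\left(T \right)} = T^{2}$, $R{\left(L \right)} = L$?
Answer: $- \frac{450}{11} \approx -40.909$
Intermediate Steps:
$g{\left(f \right)} = \frac{6}{1 + f}$
$g{\left(10 \right)} \left(-76 + A{\left(R{\left(1 \right)} \right)}\right) = \frac{6}{1 + 10} \left(-76 + 1^{2}\right) = \frac{6}{11} \left(-76 + 1\right) = 6 \cdot \frac{1}{11} \left(-75\right) = \frac{6}{11} \left(-75\right) = - \frac{450}{11}$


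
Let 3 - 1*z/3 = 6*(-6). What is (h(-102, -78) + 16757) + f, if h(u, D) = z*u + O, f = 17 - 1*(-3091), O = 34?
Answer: 7965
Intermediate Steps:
z = 117 (z = 9 - 18*(-6) = 9 - 3*(-36) = 9 + 108 = 117)
f = 3108 (f = 17 + 3091 = 3108)
h(u, D) = 34 + 117*u (h(u, D) = 117*u + 34 = 34 + 117*u)
(h(-102, -78) + 16757) + f = ((34 + 117*(-102)) + 16757) + 3108 = ((34 - 11934) + 16757) + 3108 = (-11900 + 16757) + 3108 = 4857 + 3108 = 7965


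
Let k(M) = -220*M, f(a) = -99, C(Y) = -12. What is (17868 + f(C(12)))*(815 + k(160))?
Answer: -610987065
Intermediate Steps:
(17868 + f(C(12)))*(815 + k(160)) = (17868 - 99)*(815 - 220*160) = 17769*(815 - 35200) = 17769*(-34385) = -610987065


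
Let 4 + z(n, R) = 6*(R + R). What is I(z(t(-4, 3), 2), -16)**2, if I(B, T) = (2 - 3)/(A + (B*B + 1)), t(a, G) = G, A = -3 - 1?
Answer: 1/157609 ≈ 6.3448e-6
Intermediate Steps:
A = -4
z(n, R) = -4 + 12*R (z(n, R) = -4 + 6*(R + R) = -4 + 6*(2*R) = -4 + 12*R)
I(B, T) = -1/(-3 + B**2) (I(B, T) = (2 - 3)/(-4 + (B*B + 1)) = -1/(-4 + (B**2 + 1)) = -1/(-4 + (1 + B**2)) = -1/(-3 + B**2))
I(z(t(-4, 3), 2), -16)**2 = (-1/(-3 + (-4 + 12*2)**2))**2 = (-1/(-3 + (-4 + 24)**2))**2 = (-1/(-3 + 20**2))**2 = (-1/(-3 + 400))**2 = (-1/397)**2 = 1/157609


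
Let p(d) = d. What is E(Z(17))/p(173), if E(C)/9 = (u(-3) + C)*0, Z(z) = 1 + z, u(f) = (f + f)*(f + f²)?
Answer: 0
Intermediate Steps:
u(f) = 2*f*(f + f²) (u(f) = (2*f)*(f + f²) = 2*f*(f + f²))
E(C) = 0 (E(C) = 9*((2*(-3)²*(1 - 3) + C)*0) = 9*((2*9*(-2) + C)*0) = 9*((-36 + C)*0) = 9*0 = 0)
E(Z(17))/p(173) = 0/173 = 0*(1/173) = 0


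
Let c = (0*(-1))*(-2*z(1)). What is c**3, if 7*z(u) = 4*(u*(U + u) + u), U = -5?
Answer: 0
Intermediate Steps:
z(u) = 4*u/7 + 4*u*(-5 + u)/7 (z(u) = (4*(u*(-5 + u) + u))/7 = (4*(u + u*(-5 + u)))/7 = (4*u + 4*u*(-5 + u))/7 = 4*u/7 + 4*u*(-5 + u)/7)
c = 0 (c = (0*(-1))*(-8*(-4 + 1)/7) = 0*(-8*(-3)/7) = 0*(-2*(-12/7)) = 0*(24/7) = 0)
c**3 = 0**3 = 0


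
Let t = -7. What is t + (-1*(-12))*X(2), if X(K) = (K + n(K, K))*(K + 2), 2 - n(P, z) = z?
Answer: 89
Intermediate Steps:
n(P, z) = 2 - z
X(K) = 4 + 2*K (X(K) = (K + (2 - K))*(K + 2) = 2*(2 + K) = 4 + 2*K)
t + (-1*(-12))*X(2) = -7 + (-1*(-12))*(4 + 2*2) = -7 + 12*(4 + 4) = -7 + 12*8 = -7 + 96 = 89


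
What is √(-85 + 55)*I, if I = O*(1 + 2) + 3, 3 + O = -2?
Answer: -12*I*√30 ≈ -65.727*I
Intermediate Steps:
O = -5 (O = -3 - 2 = -5)
I = -12 (I = -5*(1 + 2) + 3 = -5*3 + 3 = -15 + 3 = -12)
√(-85 + 55)*I = √(-85 + 55)*(-12) = √(-30)*(-12) = (I*√30)*(-12) = -12*I*√30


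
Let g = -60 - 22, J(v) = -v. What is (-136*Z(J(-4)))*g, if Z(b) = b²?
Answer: 178432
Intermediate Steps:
g = -82
(-136*Z(J(-4)))*g = -136*(-1*(-4))²*(-82) = -136*4²*(-82) = -136*16*(-82) = -2176*(-82) = 178432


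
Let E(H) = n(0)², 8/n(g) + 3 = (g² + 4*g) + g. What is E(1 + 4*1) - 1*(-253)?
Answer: 2341/9 ≈ 260.11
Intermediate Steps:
n(g) = 8/(-3 + g² + 5*g) (n(g) = 8/(-3 + ((g² + 4*g) + g)) = 8/(-3 + (g² + 5*g)) = 8/(-3 + g² + 5*g))
E(H) = 64/9 (E(H) = (8/(-3 + 0² + 5*0))² = (8/(-3 + 0 + 0))² = (8/(-3))² = (8*(-⅓))² = (-8/3)² = 64/9)
E(1 + 4*1) - 1*(-253) = 64/9 - 1*(-253) = 64/9 + 253 = 2341/9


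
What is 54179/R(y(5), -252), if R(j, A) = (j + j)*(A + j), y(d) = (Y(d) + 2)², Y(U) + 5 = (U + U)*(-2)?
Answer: 54179/293066 ≈ 0.18487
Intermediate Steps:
Y(U) = -5 - 4*U (Y(U) = -5 + (U + U)*(-2) = -5 + (2*U)*(-2) = -5 - 4*U)
y(d) = (-3 - 4*d)² (y(d) = ((-5 - 4*d) + 2)² = (-3 - 4*d)²)
R(j, A) = 2*j*(A + j) (R(j, A) = (2*j)*(A + j) = 2*j*(A + j))
54179/R(y(5), -252) = 54179/((2*(3 + 4*5)²*(-252 + (3 + 4*5)²))) = 54179/((2*(3 + 20)²*(-252 + (3 + 20)²))) = 54179/((2*23²*(-252 + 23²))) = 54179/((2*529*(-252 + 529))) = 54179/((2*529*277)) = 54179/293066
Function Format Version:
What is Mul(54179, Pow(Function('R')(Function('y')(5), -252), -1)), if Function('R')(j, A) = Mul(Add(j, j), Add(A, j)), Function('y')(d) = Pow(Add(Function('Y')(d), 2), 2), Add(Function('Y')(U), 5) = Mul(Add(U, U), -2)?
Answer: Rational(54179, 293066) ≈ 0.18487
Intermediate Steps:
Function('Y')(U) = Add(-5, Mul(-4, U)) (Function('Y')(U) = Add(-5, Mul(Add(U, U), -2)) = Add(-5, Mul(Mul(2, U), -2)) = Add(-5, Mul(-4, U)))
Function('y')(d) = Pow(Add(-3, Mul(-4, d)), 2) (Function('y')(d) = Pow(Add(Add(-5, Mul(-4, d)), 2), 2) = Pow(Add(-3, Mul(-4, d)), 2))
Function('R')(j, A) = Mul(2, j, Add(A, j)) (Function('R')(j, A) = Mul(Mul(2, j), Add(A, j)) = Mul(2, j, Add(A, j)))
Mul(54179, Pow(Function('R')(Function('y')(5), -252), -1)) = Mul(54179, Pow(Mul(2, Pow(Add(3, Mul(4, 5)), 2), Add(-252, Pow(Add(3, Mul(4, 5)), 2))), -1)) = Mul(54179, Pow(Mul(2, Pow(Add(3, 20), 2), Add(-252, Pow(Add(3, 20), 2))), -1)) = Mul(54179, Pow(Mul(2, Pow(23, 2), Add(-252, Pow(23, 2))), -1)) = Mul(54179, Pow(Mul(2, 529, Add(-252, 529)), -1)) = Mul(54179, Pow(Mul(2, 529, 277), -1)) = Mul(54179, Pow(293066, -1)) = Mul(54179, Rational(1, 293066)) = Rational(54179, 293066)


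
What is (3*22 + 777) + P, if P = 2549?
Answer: 3392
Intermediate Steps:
(3*22 + 777) + P = (3*22 + 777) + 2549 = (66 + 777) + 2549 = 843 + 2549 = 3392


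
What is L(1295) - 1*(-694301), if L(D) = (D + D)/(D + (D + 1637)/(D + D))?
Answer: 1165381333841/1678491 ≈ 6.9430e+5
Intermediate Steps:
L(D) = 2*D/(D + (1637 + D)/(2*D)) (L(D) = (2*D)/(D + (1637 + D)/((2*D))) = (2*D)/(D + (1637 + D)*(1/(2*D))) = (2*D)/(D + (1637 + D)/(2*D)) = 2*D/(D + (1637 + D)/(2*D)))
L(1295) - 1*(-694301) = 4*1295**2/(1637 + 1295 + 2*1295**2) - 1*(-694301) = 4*1677025/(1637 + 1295 + 2*1677025) + 694301 = 4*1677025/(1637 + 1295 + 3354050) + 694301 = 4*1677025/3356982 + 694301 = 4*1677025*(1/3356982) + 694301 = 3354050/1678491 + 694301 = 1165381333841/1678491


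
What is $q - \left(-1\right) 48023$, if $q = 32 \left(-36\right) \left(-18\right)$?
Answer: $68759$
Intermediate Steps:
$q = 20736$ ($q = \left(-1152\right) \left(-18\right) = 20736$)
$q - \left(-1\right) 48023 = 20736 - \left(-1\right) 48023 = 20736 - -48023 = 20736 + 48023 = 68759$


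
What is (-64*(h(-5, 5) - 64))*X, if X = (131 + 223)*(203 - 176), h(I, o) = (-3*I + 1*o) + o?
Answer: 23856768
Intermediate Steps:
h(I, o) = -3*I + 2*o (h(I, o) = (-3*I + o) + o = (o - 3*I) + o = -3*I + 2*o)
X = 9558 (X = 354*27 = 9558)
(-64*(h(-5, 5) - 64))*X = -64*((-3*(-5) + 2*5) - 64)*9558 = -64*((15 + 10) - 64)*9558 = -64*(25 - 64)*9558 = -64*(-39)*9558 = 2496*9558 = 23856768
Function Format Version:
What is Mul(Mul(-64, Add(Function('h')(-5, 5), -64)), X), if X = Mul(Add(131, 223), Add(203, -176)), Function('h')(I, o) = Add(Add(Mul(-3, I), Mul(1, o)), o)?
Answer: 23856768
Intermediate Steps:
Function('h')(I, o) = Add(Mul(-3, I), Mul(2, o)) (Function('h')(I, o) = Add(Add(Mul(-3, I), o), o) = Add(Add(o, Mul(-3, I)), o) = Add(Mul(-3, I), Mul(2, o)))
X = 9558 (X = Mul(354, 27) = 9558)
Mul(Mul(-64, Add(Function('h')(-5, 5), -64)), X) = Mul(Mul(-64, Add(Add(Mul(-3, -5), Mul(2, 5)), -64)), 9558) = Mul(Mul(-64, Add(Add(15, 10), -64)), 9558) = Mul(Mul(-64, Add(25, -64)), 9558) = Mul(Mul(-64, -39), 9558) = Mul(2496, 9558) = 23856768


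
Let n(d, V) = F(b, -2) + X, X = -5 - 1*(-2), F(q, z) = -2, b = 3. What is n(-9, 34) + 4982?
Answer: 4977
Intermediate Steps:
X = -3 (X = -5 + 2 = -3)
n(d, V) = -5 (n(d, V) = -2 - 3 = -5)
n(-9, 34) + 4982 = -5 + 4982 = 4977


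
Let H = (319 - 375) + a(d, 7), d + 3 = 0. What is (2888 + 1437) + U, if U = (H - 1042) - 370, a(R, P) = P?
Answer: 2864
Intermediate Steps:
d = -3 (d = -3 + 0 = -3)
H = -49 (H = (319 - 375) + 7 = -56 + 7 = -49)
U = -1461 (U = (-49 - 1042) - 370 = -1091 - 370 = -1461)
(2888 + 1437) + U = (2888 + 1437) - 1461 = 4325 - 1461 = 2864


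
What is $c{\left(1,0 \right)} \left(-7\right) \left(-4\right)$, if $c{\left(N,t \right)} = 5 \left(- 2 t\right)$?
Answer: $0$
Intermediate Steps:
$c{\left(N,t \right)} = - 10 t$
$c{\left(1,0 \right)} \left(-7\right) \left(-4\right) = \left(-10\right) 0 \left(-7\right) \left(-4\right) = 0 \left(-7\right) \left(-4\right) = 0 \left(-4\right) = 0$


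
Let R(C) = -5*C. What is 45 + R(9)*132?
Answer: -5895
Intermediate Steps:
45 + R(9)*132 = 45 - 5*9*132 = 45 - 45*132 = 45 - 5940 = -5895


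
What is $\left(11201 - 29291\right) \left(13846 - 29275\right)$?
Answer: $279110610$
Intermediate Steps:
$\left(11201 - 29291\right) \left(13846 - 29275\right) = \left(-18090\right) \left(-15429\right) = 279110610$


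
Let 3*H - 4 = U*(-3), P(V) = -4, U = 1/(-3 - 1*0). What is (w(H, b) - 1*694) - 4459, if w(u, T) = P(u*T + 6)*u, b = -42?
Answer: -15479/3 ≈ -5159.7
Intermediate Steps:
U = -⅓ (U = 1/(-3 + 0) = 1/(-3) = -⅓ ≈ -0.33333)
H = 5/3 (H = 4/3 + (-⅓*(-3))/3 = 4/3 + (⅓)*1 = 4/3 + ⅓ = 5/3 ≈ 1.6667)
w(u, T) = -4*u
(w(H, b) - 1*694) - 4459 = (-4*5/3 - 1*694) - 4459 = (-20/3 - 694) - 4459 = -2102/3 - 4459 = -15479/3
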